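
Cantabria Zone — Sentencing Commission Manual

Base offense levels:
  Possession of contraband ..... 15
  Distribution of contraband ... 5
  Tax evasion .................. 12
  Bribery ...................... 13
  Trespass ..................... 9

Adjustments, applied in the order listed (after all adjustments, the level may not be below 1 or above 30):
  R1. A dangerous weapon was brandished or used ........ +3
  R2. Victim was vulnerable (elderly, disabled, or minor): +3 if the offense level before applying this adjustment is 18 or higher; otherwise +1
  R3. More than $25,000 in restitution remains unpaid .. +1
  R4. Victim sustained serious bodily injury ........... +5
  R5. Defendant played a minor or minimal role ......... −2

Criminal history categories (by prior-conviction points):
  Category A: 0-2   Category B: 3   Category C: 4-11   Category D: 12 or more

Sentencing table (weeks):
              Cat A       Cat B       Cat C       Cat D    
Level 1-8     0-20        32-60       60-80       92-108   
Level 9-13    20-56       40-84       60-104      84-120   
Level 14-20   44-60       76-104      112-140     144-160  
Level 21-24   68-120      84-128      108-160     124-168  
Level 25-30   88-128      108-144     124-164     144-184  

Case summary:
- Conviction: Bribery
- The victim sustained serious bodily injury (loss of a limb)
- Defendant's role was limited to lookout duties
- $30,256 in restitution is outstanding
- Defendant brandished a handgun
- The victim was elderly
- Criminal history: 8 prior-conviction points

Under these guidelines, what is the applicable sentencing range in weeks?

Base offense level for bribery: 13.
R1 applies: 13 + 3 = 16.
R2 applies (level before this adjustment is 16 < 18, so +1): 16 + 1 = 17.
R3 applies: 17 + 1 = 18.
R4 applies: 18 + 5 = 23.
R5 applies: 23 − 2 = 21.
Final offense level: 21.
Criminal history: 8 prior points → Category C (4-11).
Level 21 falls in the 21-24 band.
Grid: Level 21-24 × Category C = 108-160 weeks.

108-160 weeks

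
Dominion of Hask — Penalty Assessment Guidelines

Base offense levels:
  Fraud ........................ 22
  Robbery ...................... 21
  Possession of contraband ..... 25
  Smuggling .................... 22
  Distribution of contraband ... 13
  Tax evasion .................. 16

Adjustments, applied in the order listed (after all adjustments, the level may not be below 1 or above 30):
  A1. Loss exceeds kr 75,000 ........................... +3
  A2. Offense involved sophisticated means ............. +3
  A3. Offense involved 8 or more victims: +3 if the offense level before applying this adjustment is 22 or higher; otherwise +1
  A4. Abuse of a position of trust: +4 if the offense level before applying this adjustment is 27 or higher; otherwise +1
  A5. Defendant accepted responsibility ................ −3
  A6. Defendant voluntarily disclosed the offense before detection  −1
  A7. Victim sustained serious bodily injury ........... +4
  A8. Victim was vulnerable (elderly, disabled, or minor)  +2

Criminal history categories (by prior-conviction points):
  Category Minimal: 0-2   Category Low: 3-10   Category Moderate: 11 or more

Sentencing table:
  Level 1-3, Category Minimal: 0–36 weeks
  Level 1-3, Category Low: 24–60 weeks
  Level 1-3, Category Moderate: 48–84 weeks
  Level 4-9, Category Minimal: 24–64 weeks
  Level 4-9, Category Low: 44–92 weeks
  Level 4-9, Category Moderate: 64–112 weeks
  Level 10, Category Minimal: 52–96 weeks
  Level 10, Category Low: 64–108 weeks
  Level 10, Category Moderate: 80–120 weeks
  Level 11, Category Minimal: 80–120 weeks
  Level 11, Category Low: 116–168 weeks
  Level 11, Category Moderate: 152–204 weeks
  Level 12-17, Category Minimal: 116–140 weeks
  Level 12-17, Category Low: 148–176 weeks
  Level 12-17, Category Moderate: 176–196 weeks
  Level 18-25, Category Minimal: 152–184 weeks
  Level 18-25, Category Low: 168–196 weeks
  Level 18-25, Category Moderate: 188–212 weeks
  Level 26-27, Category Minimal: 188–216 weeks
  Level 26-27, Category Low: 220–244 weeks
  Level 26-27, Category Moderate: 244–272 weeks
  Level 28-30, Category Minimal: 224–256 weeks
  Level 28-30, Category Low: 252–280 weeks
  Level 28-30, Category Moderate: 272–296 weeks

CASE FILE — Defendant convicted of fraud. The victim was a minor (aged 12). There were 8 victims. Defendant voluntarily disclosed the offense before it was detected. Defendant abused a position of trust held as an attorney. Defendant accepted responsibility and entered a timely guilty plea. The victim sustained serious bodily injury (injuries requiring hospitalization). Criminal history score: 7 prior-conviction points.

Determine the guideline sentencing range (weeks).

Base offense level for fraud: 22.
A1 does not apply.
A2 does not apply.
A3 applies (level before this adjustment is 22 ≥ 22, so +3): 22 + 3 = 25.
A4 applies (level before this adjustment is 25 < 27, so +1): 25 + 1 = 26.
A5 applies: 26 − 3 = 23.
A6 applies: 23 − 1 = 22.
A7 applies: 22 + 4 = 26.
A8 applies: 26 + 2 = 28.
Final offense level: 28.
Criminal history: 7 prior points → Category Low (3-10).
Level 28 falls in the 28-30 band.
Grid: Level 28-30 × Category Low = 252-280 weeks.

252-280 weeks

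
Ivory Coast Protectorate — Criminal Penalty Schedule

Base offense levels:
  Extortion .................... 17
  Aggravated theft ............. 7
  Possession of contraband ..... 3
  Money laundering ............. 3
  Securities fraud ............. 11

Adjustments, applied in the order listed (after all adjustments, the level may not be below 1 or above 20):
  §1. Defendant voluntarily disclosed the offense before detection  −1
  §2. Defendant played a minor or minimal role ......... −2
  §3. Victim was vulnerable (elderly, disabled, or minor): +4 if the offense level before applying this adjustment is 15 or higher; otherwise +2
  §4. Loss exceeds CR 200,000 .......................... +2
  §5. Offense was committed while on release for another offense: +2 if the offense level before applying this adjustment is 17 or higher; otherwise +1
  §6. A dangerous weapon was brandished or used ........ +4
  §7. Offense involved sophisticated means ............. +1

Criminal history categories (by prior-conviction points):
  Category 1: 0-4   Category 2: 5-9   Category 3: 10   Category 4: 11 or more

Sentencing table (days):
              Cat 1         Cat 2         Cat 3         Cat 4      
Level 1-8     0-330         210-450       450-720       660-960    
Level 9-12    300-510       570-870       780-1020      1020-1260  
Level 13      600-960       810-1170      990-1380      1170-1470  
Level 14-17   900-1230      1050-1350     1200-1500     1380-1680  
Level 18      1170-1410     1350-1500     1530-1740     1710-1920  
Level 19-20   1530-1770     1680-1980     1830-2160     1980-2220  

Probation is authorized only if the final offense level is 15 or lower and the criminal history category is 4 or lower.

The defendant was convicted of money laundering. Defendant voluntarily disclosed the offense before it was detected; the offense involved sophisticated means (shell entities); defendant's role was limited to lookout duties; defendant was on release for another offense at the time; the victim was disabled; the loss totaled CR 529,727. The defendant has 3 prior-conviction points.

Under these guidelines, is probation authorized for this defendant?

Yes

Base offense level for money laundering: 3.
§1 applies: 3 − 1 = 2.
§2 applies: 2 − 2 = 0.
§3 applies (level before this adjustment is 0 < 15, so +2): 0 + 2 = 2.
§4 applies: 2 + 2 = 4.
§5 applies (level before this adjustment is 4 < 17, so +1): 4 + 1 = 5.
§7 applies: 5 + 1 = 6.
Final offense level: 6.
Criminal history: 3 prior points → Category 1 (0-4).
Level 6 falls in the 1-8 band.
Grid: Level 1-8 × Category 1 = 0-330 days.
Probation check: level 6 ≤ 15 and category 1 ≤ 4 → eligible.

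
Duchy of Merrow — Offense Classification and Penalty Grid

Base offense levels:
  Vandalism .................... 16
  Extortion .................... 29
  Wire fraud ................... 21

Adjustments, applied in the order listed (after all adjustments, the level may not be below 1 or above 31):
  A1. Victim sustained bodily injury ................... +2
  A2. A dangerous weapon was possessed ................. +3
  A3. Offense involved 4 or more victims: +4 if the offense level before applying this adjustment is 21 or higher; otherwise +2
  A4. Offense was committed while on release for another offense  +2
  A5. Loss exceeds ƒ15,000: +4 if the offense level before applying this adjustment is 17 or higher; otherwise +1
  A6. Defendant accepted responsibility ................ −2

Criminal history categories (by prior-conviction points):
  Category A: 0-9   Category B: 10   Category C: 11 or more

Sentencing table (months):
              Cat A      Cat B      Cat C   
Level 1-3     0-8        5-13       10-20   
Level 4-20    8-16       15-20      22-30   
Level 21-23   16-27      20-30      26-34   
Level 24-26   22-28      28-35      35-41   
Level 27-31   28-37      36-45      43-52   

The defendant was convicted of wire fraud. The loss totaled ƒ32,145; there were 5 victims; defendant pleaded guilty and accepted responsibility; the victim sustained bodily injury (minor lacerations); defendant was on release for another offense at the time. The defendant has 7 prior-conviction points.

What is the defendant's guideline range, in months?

28-37 months

Base offense level for wire fraud: 21.
A1 applies: 21 + 2 = 23.
A3 applies (level before this adjustment is 23 ≥ 21, so +4): 23 + 4 = 27.
A4 applies: 27 + 2 = 29.
A5 applies (level before this adjustment is 29 ≥ 17, so +4): 29 + 4 = 33.
A6 applies: 33 − 2 = 31.
Final offense level: 31.
Criminal history: 7 prior points → Category A (0-9).
Level 31 falls in the 27-31 band.
Grid: Level 27-31 × Category A = 28-37 months.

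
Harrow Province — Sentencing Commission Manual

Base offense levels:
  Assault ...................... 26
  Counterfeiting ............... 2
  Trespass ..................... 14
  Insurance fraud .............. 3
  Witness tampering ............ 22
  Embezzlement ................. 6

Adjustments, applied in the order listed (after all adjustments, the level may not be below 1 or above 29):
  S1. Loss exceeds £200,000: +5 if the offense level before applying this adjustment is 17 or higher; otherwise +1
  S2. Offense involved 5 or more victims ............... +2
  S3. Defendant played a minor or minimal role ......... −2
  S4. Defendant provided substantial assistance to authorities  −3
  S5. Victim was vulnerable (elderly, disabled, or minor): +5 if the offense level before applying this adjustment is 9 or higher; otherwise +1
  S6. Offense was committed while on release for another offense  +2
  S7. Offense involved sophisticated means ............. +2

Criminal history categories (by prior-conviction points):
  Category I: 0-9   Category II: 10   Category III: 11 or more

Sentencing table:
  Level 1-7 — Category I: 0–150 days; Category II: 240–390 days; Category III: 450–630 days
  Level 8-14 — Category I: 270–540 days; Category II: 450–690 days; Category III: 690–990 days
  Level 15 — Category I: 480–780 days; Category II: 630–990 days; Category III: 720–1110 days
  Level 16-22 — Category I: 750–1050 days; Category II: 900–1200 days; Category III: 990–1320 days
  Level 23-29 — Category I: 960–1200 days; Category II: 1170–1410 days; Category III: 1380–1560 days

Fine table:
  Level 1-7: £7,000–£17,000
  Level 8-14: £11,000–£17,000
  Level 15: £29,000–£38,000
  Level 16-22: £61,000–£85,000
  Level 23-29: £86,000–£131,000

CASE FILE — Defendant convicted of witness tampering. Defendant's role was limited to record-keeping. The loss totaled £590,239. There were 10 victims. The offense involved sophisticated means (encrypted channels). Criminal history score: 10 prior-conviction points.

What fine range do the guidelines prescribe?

£86,000–£131,000

Base offense level for witness tampering: 22.
S1 applies (level before this adjustment is 22 ≥ 17, so +5): 22 + 5 = 27.
S2 applies: 27 + 2 = 29.
S3 applies: 29 − 2 = 27.
S5 does not apply.
S6 does not apply.
S7 applies: 27 + 2 = 29.
Final offense level: 29.
Level 29 falls in the 23-29 band.
Fine table: Level 23-29 → £86,000–£131,000.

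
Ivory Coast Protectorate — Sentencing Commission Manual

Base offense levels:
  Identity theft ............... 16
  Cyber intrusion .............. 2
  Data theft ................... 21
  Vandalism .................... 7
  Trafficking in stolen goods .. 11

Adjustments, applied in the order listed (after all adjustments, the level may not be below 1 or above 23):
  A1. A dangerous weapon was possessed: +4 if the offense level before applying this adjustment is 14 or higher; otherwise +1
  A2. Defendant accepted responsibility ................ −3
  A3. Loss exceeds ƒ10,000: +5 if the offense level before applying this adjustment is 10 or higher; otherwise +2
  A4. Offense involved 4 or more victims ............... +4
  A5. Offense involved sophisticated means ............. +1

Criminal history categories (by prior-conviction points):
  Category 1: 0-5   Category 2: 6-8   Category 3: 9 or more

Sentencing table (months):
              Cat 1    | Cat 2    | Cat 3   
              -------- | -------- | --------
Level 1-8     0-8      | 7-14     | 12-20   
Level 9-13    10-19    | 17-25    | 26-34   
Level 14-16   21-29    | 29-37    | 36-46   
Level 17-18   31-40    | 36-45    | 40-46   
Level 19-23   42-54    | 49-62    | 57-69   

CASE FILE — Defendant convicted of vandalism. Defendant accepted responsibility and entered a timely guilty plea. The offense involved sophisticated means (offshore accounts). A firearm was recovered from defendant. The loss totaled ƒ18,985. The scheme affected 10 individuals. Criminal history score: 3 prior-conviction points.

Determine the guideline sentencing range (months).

Base offense level for vandalism: 7.
A1 applies (level before this adjustment is 7 < 14, so +1): 7 + 1 = 8.
A2 applies: 8 − 3 = 5.
A3 applies (level before this adjustment is 5 < 10, so +2): 5 + 2 = 7.
A4 applies: 7 + 4 = 11.
A5 applies: 11 + 1 = 12.
Final offense level: 12.
Criminal history: 3 prior points → Category 1 (0-5).
Level 12 falls in the 9-13 band.
Grid: Level 9-13 × Category 1 = 10-19 months.

10-19 months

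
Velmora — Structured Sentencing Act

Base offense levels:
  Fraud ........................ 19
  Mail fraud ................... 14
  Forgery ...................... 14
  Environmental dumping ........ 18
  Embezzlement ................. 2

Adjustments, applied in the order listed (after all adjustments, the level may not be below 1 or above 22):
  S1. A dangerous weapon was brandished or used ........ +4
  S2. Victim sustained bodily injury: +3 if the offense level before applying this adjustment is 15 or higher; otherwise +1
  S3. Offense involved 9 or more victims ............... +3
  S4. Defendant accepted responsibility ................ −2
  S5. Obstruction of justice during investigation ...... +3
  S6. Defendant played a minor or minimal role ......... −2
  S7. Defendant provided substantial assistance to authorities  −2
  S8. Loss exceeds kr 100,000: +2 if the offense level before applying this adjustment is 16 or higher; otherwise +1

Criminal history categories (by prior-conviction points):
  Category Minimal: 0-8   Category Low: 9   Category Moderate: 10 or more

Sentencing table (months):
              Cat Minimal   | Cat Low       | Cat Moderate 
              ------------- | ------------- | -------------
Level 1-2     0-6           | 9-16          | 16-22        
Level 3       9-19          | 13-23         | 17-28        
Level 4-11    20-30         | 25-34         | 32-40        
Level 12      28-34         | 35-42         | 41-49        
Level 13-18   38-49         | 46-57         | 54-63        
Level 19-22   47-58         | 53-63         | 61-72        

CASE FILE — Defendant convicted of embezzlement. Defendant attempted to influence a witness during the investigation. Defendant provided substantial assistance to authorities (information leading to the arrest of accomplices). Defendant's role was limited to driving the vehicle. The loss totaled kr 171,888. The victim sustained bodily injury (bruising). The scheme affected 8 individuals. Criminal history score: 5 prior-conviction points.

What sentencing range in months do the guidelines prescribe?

9-19 months

Base offense level for embezzlement: 2.
S2 applies (level before this adjustment is 2 < 15, so +1): 2 + 1 = 3.
S3 does not apply.
S4 does not apply.
S5 applies: 3 + 3 = 6.
S6 applies: 6 − 2 = 4.
S7 applies: 4 − 2 = 2.
S8 applies (level before this adjustment is 2 < 16, so +1): 2 + 1 = 3.
Final offense level: 3.
Criminal history: 5 prior points → Category Minimal (0-8).
Level 3 falls in the 3 band.
Grid: Level 3 × Category Minimal = 9-19 months.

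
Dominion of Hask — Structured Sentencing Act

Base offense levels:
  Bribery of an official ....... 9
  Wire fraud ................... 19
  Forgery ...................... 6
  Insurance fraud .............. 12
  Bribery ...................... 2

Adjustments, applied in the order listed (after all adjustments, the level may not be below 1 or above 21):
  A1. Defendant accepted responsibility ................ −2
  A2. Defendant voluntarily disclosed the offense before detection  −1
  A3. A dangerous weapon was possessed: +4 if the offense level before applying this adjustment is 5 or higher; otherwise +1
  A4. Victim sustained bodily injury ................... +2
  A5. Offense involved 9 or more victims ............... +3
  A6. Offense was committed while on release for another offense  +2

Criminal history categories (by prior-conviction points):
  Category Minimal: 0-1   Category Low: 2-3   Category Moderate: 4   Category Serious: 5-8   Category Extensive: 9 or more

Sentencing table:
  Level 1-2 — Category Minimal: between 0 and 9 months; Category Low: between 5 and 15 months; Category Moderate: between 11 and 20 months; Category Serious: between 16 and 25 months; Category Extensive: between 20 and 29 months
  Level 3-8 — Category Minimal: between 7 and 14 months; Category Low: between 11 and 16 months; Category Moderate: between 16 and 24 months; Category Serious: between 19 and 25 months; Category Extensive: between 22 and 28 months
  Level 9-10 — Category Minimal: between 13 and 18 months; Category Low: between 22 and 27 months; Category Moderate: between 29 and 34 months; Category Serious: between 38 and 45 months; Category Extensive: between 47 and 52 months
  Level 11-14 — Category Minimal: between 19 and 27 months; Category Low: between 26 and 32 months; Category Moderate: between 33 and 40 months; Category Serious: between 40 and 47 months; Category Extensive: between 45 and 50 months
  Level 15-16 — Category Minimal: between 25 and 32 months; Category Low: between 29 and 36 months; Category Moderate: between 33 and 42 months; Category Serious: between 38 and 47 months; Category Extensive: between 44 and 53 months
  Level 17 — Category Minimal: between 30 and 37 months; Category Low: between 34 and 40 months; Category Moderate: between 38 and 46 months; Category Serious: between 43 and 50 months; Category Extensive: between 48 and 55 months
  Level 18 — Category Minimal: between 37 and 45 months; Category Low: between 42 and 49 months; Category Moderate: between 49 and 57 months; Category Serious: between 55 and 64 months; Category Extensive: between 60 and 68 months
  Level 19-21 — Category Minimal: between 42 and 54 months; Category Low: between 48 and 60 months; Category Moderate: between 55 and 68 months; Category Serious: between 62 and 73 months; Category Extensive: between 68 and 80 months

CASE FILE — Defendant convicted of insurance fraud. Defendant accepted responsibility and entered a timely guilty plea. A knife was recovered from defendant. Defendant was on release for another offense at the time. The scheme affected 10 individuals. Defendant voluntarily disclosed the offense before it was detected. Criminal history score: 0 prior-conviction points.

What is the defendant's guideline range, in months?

Base offense level for insurance fraud: 12.
A1 applies: 12 − 2 = 10.
A2 applies: 10 − 1 = 9.
A3 applies (level before this adjustment is 9 ≥ 5, so +4): 9 + 4 = 13.
A4 does not apply.
A5 applies: 13 + 3 = 16.
A6 applies: 16 + 2 = 18.
Final offense level: 18.
Criminal history: 0 prior points → Category Minimal (0-1).
Level 18 falls in the 18 band.
Grid: Level 18 × Category Minimal = 37-45 months.

37-45 months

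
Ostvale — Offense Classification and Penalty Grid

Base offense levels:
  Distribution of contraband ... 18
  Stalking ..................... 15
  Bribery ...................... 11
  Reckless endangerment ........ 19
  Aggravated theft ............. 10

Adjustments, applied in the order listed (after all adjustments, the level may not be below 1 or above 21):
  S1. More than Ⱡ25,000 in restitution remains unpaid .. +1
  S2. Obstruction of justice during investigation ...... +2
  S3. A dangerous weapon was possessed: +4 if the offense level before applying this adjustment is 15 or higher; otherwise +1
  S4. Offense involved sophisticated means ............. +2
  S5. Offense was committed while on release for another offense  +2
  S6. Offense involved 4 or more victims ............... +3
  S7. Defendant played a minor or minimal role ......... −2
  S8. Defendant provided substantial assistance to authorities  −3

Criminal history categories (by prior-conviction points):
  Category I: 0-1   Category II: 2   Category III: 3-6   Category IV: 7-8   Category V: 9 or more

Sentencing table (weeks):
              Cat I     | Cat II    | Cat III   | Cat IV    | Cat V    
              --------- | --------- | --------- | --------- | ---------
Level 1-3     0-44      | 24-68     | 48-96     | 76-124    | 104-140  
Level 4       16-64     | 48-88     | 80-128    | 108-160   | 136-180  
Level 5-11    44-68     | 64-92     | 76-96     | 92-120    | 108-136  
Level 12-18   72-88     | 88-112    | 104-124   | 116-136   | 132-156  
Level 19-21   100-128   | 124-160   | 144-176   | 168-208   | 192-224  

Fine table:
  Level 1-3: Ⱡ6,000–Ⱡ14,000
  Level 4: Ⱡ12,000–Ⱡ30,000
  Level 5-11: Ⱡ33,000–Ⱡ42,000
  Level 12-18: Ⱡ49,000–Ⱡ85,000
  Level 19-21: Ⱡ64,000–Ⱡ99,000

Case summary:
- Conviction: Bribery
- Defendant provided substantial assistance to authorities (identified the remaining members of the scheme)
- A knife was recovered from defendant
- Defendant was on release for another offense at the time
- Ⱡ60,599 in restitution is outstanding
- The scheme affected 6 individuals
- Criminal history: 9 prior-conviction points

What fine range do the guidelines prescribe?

Ⱡ49,000–Ⱡ85,000

Base offense level for bribery: 11.
S1 applies: 11 + 1 = 12.
S3 applies (level before this adjustment is 12 < 15, so +1): 12 + 1 = 13.
S5 applies: 13 + 2 = 15.
S6 applies: 15 + 3 = 18.
S7 does not apply.
S8 applies: 18 − 3 = 15.
Final offense level: 15.
Level 15 falls in the 12-18 band.
Fine table: Level 12-18 → Ⱡ49,000–Ⱡ85,000.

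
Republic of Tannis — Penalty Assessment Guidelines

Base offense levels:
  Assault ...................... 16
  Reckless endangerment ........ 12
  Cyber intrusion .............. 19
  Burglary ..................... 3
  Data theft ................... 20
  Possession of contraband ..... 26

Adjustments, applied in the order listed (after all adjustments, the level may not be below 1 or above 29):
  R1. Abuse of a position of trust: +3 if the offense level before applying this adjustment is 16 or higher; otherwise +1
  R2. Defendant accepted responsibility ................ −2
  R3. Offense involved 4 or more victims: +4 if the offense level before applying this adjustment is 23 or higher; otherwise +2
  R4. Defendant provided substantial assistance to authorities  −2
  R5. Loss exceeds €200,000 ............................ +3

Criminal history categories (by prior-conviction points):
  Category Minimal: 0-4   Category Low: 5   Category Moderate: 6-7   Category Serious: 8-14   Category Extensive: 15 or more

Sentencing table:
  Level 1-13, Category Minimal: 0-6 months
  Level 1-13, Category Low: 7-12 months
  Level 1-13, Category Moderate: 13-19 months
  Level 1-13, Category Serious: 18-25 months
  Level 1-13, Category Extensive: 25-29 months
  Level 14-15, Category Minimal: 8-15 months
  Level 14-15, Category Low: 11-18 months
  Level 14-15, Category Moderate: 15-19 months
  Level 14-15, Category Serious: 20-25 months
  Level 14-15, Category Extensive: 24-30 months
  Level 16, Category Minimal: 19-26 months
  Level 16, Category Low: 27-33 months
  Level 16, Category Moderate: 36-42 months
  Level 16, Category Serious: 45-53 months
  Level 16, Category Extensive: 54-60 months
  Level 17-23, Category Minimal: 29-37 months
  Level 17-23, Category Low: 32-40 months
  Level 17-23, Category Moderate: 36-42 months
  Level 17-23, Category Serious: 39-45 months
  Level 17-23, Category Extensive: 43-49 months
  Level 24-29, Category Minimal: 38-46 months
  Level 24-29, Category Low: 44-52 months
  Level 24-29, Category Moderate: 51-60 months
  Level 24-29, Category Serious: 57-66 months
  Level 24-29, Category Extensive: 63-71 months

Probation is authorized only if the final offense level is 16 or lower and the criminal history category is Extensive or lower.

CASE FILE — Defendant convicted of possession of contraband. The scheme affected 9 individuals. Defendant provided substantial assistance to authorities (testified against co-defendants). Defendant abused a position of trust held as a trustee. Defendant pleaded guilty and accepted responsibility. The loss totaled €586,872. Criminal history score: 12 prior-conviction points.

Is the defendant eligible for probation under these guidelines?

No

Base offense level for possession of contraband: 26.
R1 applies (level before this adjustment is 26 ≥ 16, so +3): 26 + 3 = 29.
R2 applies: 29 − 2 = 27.
R3 applies (level before this adjustment is 27 ≥ 23, so +4): 27 + 4 = 31.
R4 applies: 31 − 2 = 29.
R5 applies: 29 + 3 = 32.
Level 32 exceeds the maximum of 29; capped at 29.
Final offense level: 29.
Criminal history: 12 prior points → Category Serious (8-14).
Level 29 falls in the 24-29 band.
Grid: Level 24-29 × Category Serious = 57-66 months.
Probation check: level 29 > 16 and category Serious ≤ Extensive → not eligible.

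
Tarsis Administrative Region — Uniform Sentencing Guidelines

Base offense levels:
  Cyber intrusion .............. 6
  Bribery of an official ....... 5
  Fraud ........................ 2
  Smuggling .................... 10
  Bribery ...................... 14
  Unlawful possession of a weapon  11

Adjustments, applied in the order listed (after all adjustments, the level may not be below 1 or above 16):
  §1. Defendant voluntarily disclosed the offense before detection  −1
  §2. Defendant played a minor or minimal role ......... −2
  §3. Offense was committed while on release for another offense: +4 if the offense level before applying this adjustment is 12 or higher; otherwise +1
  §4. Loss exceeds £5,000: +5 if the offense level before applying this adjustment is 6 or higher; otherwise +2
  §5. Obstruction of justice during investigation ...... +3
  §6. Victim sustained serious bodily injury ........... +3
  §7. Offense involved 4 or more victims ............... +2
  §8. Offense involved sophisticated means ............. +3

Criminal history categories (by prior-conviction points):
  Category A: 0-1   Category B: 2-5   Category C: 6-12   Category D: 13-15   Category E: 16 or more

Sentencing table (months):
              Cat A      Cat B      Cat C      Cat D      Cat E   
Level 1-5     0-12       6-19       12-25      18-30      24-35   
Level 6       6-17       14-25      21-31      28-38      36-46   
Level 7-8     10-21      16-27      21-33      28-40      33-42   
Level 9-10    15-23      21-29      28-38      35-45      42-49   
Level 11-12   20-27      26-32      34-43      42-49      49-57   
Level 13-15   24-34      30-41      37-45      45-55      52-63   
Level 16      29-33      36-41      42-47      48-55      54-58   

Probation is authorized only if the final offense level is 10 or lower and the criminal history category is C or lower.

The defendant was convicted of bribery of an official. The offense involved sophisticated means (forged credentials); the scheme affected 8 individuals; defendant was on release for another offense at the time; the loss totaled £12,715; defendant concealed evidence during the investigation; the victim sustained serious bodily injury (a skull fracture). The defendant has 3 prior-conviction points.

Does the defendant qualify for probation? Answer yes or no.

Base offense level for bribery of an official: 5.
§3 applies (level before this adjustment is 5 < 12, so +1): 5 + 1 = 6.
§4 applies (level before this adjustment is 6 ≥ 6, so +5): 6 + 5 = 11.
§5 applies: 11 + 3 = 14.
§6 applies: 14 + 3 = 17.
§7 applies: 17 + 2 = 19.
§8 applies: 19 + 3 = 22.
Level 22 exceeds the maximum of 16; capped at 16.
Final offense level: 16.
Criminal history: 3 prior points → Category B (2-5).
Level 16 falls in the 16 band.
Grid: Level 16 × Category B = 36-41 months.
Probation check: level 16 > 10 and category B ≤ C → not eligible.

No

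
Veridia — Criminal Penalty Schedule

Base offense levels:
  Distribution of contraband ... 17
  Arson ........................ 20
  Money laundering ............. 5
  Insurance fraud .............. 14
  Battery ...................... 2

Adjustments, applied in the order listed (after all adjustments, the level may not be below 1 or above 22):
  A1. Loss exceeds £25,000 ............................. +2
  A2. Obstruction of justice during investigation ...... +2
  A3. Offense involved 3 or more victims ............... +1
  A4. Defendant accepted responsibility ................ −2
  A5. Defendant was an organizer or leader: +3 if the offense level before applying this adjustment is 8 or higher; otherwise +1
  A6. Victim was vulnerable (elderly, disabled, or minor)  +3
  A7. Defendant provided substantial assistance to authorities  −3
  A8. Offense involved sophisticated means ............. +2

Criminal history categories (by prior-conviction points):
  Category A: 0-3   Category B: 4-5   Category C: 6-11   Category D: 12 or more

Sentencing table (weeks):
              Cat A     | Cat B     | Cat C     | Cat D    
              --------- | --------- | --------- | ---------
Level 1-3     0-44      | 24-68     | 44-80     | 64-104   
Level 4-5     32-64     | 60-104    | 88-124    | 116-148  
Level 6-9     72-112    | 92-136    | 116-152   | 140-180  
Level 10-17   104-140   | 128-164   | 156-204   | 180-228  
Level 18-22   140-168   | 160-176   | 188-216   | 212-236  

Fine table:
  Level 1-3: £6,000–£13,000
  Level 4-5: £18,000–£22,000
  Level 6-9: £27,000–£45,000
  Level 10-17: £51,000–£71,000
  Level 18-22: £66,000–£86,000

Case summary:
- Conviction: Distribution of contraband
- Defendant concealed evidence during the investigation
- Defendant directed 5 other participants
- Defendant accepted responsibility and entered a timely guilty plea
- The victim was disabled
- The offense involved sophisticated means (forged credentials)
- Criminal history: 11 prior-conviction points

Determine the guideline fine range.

Base offense level for distribution of contraband: 17.
A1 does not apply.
A2 applies: 17 + 2 = 19.
A3 does not apply.
A4 applies: 19 − 2 = 17.
A5 applies (level before this adjustment is 17 ≥ 8, so +3): 17 + 3 = 20.
A6 applies: 20 + 3 = 23.
A8 applies: 23 + 2 = 25.
Level 25 exceeds the maximum of 22; capped at 22.
Final offense level: 22.
Level 22 falls in the 18-22 band.
Fine table: Level 18-22 → £66,000–£86,000.

£66,000–£86,000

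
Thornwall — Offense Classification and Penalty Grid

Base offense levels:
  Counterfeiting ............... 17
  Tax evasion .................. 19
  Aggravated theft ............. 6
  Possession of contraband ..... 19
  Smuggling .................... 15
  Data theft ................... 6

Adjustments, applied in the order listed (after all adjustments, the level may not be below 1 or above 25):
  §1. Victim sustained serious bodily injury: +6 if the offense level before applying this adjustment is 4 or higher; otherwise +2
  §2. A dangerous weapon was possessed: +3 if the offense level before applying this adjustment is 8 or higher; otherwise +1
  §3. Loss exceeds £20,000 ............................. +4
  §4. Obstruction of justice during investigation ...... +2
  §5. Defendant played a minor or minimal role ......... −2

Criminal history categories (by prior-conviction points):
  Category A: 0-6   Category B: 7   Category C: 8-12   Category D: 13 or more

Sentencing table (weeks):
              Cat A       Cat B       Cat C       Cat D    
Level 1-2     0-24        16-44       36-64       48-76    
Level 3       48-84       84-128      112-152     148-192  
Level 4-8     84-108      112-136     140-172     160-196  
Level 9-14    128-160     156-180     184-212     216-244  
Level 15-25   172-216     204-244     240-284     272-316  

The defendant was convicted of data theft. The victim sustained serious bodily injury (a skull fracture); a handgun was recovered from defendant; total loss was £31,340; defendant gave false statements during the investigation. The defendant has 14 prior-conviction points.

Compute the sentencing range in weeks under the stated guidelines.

272-316 weeks

Base offense level for data theft: 6.
§1 applies (level before this adjustment is 6 ≥ 4, so +6): 6 + 6 = 12.
§2 applies (level before this adjustment is 12 ≥ 8, so +3): 12 + 3 = 15.
§3 applies: 15 + 4 = 19.
§4 applies: 19 + 2 = 21.
Final offense level: 21.
Criminal history: 14 prior points → Category D (13+).
Level 21 falls in the 15-25 band.
Grid: Level 15-25 × Category D = 272-316 weeks.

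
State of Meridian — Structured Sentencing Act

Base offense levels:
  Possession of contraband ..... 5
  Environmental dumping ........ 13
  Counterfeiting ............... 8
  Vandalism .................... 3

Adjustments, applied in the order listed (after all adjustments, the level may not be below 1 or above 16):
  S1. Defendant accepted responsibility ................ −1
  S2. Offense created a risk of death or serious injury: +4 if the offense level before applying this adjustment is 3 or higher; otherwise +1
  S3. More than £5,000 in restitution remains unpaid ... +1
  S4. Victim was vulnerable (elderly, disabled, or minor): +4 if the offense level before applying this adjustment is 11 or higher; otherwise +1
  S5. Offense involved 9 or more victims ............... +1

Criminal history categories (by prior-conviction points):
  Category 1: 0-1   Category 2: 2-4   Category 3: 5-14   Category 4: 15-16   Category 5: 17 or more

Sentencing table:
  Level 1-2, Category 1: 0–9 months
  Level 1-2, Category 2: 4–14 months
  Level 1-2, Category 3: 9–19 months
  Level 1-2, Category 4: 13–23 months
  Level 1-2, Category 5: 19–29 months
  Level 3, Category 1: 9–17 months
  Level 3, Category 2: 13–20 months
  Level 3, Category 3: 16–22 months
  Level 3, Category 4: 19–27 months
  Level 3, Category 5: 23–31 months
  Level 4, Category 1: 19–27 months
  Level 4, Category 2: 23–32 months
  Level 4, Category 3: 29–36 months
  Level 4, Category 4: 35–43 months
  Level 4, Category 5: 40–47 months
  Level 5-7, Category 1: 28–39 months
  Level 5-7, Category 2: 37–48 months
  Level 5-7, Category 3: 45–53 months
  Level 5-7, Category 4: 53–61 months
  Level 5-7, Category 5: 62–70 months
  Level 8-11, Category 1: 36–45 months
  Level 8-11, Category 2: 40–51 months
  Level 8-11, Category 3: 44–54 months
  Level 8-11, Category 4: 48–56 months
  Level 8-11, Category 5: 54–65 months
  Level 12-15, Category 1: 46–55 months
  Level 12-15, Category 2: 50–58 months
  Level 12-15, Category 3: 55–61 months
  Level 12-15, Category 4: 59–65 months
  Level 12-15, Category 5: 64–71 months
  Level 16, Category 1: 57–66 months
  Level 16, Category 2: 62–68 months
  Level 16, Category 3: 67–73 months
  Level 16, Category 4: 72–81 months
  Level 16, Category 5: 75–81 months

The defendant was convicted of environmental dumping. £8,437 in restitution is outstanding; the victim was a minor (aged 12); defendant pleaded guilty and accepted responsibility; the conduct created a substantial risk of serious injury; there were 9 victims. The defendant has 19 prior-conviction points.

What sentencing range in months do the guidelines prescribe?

75-81 months

Base offense level for environmental dumping: 13.
S1 applies: 13 − 1 = 12.
S2 applies (level before this adjustment is 12 ≥ 3, so +4): 12 + 4 = 16.
S3 applies: 16 + 1 = 17.
S4 applies (level before this adjustment is 17 ≥ 11, so +4): 17 + 4 = 21.
S5 applies: 21 + 1 = 22.
Level 22 exceeds the maximum of 16; capped at 16.
Final offense level: 16.
Criminal history: 19 prior points → Category 5 (17+).
Level 16 falls in the 16 band.
Grid: Level 16 × Category 5 = 75-81 months.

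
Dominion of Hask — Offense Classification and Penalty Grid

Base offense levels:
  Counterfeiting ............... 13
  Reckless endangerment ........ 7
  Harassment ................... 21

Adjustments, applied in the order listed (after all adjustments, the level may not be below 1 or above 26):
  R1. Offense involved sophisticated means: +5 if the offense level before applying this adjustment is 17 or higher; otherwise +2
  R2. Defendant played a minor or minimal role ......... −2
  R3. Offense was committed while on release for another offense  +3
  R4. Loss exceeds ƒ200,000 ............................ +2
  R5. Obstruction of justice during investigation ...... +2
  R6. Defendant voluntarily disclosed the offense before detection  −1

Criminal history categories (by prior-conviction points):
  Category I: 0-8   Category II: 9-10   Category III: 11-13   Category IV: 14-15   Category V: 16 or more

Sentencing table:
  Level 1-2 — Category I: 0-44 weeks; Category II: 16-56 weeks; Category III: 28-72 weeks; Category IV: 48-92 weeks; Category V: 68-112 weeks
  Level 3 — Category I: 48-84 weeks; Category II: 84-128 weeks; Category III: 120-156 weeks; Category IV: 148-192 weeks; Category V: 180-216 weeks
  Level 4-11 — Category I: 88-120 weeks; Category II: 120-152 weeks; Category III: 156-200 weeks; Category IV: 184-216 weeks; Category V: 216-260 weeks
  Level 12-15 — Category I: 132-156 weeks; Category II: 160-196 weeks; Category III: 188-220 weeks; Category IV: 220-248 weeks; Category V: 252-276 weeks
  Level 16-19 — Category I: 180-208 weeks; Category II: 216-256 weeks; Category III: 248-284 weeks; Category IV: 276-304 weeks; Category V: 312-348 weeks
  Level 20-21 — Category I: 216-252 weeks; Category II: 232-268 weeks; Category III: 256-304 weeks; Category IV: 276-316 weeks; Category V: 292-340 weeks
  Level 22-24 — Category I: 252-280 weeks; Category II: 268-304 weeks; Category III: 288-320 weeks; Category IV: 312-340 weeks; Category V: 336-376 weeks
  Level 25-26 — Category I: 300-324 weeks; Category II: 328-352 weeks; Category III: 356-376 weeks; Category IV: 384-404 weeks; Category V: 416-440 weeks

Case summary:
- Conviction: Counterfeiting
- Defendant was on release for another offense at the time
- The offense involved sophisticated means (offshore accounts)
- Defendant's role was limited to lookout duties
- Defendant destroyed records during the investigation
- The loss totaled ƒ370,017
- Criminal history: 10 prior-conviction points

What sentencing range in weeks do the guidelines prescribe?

232-268 weeks

Base offense level for counterfeiting: 13.
R1 applies (level before this adjustment is 13 < 17, so +2): 13 + 2 = 15.
R2 applies: 15 − 2 = 13.
R3 applies: 13 + 3 = 16.
R4 applies: 16 + 2 = 18.
R5 applies: 18 + 2 = 20.
R6 does not apply.
Final offense level: 20.
Criminal history: 10 prior points → Category II (9-10).
Level 20 falls in the 20-21 band.
Grid: Level 20-21 × Category II = 232-268 weeks.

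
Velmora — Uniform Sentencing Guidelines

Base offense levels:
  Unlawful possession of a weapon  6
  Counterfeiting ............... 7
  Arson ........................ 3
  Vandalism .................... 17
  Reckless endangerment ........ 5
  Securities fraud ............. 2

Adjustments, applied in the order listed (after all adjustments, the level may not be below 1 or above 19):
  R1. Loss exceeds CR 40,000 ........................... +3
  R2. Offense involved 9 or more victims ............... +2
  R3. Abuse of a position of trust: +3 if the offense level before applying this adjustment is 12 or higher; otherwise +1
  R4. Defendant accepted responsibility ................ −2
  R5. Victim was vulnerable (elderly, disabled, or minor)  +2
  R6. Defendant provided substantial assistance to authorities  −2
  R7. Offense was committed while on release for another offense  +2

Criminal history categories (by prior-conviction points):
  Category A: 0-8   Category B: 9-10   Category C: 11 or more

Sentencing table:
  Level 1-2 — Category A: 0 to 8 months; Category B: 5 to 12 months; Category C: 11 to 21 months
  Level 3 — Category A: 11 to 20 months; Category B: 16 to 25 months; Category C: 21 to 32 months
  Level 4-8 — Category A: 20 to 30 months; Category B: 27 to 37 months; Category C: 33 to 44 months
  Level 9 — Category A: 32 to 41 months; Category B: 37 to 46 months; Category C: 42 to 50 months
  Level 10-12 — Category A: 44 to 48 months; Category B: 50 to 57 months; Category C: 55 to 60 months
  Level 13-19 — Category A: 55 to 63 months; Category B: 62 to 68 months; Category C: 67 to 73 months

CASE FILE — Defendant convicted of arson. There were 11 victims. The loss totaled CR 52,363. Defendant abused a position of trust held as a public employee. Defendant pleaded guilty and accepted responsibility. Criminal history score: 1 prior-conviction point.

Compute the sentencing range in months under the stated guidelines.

20-30 months

Base offense level for arson: 3.
R1 applies: 3 + 3 = 6.
R2 applies: 6 + 2 = 8.
R3 applies (level before this adjustment is 8 < 12, so +1): 8 + 1 = 9.
R4 applies: 9 − 2 = 7.
R5 does not apply.
R7 does not apply.
Final offense level: 7.
Criminal history: 1 prior point → Category A (0-8).
Level 7 falls in the 4-8 band.
Grid: Level 4-8 × Category A = 20-30 months.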